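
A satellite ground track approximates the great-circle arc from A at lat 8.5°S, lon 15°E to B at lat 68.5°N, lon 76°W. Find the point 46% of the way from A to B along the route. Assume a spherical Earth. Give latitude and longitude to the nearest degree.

Convert each endpoint to a unit vector on the sphere (x = cos φ cos λ, y = cos φ sin λ, z = sin φ).
The central angle between the endpoints is δ = arccos(p₁·p₂) ≈ 1.715 rad (98.3°).
Interpolate at f = 0.46 with slerp weights a = sin((1−f)δ)/sin δ ≈ 0.808, b = sin(fδ)/sin δ ≈ 0.717.
p = a·p₁ + b·p₂ ≈ (0.835, -0.048, 0.548); φ = arcsin(p_z) ≈ 33.22°, λ = atan2(p_y, p_x) ≈ -3.31°.

≈ lat 33°N, lon 3°W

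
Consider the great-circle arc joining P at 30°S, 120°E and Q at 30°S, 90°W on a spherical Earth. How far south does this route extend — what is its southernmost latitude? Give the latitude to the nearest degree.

≈ 66°S

The great circle lies in the plane with unit normal n̂ = (p₁ × p₂)/|p₁ × p₂|.
Here n̂_z ≈ +0.409; the vertex latitude is φ_max = arccos|n̂_z| ≈ 65.9°.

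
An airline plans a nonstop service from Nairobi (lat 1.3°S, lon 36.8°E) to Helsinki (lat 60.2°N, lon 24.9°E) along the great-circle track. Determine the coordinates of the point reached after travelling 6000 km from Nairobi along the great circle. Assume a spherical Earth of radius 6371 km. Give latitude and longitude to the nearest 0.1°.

≈ lat 52.1°N, lon 28.0°E

From cos δ = sin φ₁ sin φ₂ + cos φ₁ cos φ₂ cos Δλ, the central angle is δ ≈ 1.085 rad (62.2°). The total great-circle distance is δ·R ≈ 1.085 × 6371 ≈ 6916 km, so the target fraction is f = 6000/6916 ≈ 0.868.
Interpolate at f ≈ 0.868 with slerp weights a = sin((1−f)δ)/sin δ ≈ 0.162, b = sin(fδ)/sin δ ≈ 0.914.
p = a·p₁ + b·p₂ ≈ (0.542, 0.288, 0.790); φ = arcsin(p_z) ≈ 52.15°, λ = atan2(p_y, p_x) ≈ 28.02°.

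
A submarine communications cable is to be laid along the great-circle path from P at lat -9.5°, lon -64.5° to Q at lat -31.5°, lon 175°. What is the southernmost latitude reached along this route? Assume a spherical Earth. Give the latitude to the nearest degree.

The great circle lies in the plane with unit normal n̂ = (p₁ × p₂)/|p₁ × p₂|.
Here n̂_z ≈ -0.771; the vertex latitude is φ_max = arccos|n̂_z| ≈ 39.6°.

≈ -40°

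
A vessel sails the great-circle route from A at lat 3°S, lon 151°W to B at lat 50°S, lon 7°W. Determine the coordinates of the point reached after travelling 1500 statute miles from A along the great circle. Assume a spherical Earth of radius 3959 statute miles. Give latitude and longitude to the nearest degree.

Convert each endpoint to a unit vector on the sphere (x = cos φ cos λ, y = cos φ sin λ, z = sin φ).
The central angle between the endpoints is δ = arccos(p₁·p₂) ≈ 2.071 rad (118.6°). The total great-circle distance is δ·R ≈ 2.071 × 3959 ≈ 8197 mi, so the target fraction is f = 1500/8197 ≈ 0.183.
Interpolate at f ≈ 0.183 with slerp weights a = sin((1−f)δ)/sin δ ≈ 1.131, b = sin(fδ)/sin δ ≈ 0.421.
p = a·p₁ + b·p₂ ≈ (-0.719, -0.581, -0.382); φ = arcsin(p_z) ≈ -22.46°, λ = atan2(p_y, p_x) ≈ -141.08°.

≈ lat 22°S, lon 141°W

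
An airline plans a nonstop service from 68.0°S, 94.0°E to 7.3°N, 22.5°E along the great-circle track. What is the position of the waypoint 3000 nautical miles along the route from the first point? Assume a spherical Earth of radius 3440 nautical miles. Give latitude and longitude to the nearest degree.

≈ 30°S, 38°E

The haversine formula gives a central angle δ ≈ 1.571 rad (90.0°) between the endpoints. The total great-circle distance is δ·R ≈ 1.571 × 3440 ≈ 5403 nmi, so the target fraction is f = 3000/5403 ≈ 0.555.
Interpolate at f ≈ 0.555 with slerp weights a = sin((1−f)δ)/sin δ ≈ 0.643, b = sin(fδ)/sin δ ≈ 0.766.
p = a·p₁ + b·p₂ ≈ (0.685, 0.531, -0.499); φ = arcsin(p_z) ≈ -29.94°, λ = atan2(p_y, p_x) ≈ 37.79°.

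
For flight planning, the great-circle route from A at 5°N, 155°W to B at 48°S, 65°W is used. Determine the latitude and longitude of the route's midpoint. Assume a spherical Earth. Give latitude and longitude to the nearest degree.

≈ 29°S, 121°W

Convert each endpoint to a unit vector on the sphere (x = cos φ cos λ, y = cos φ sin λ, z = sin φ).
The central angle between the endpoints is δ = arccos(p₁·p₂) ≈ 1.636 rad (93.7°).
Interpolate at f = 1/2 with slerp weights a = sin((1−f)δ)/sin δ ≈ 0.731, b = sin(fδ)/sin δ ≈ 0.731.
p = a·p₁ + b·p₂ ≈ (-0.453, -0.751, -0.480); φ = arcsin(p_z) ≈ -28.66°, λ = atan2(p_y, p_x) ≈ -121.11°.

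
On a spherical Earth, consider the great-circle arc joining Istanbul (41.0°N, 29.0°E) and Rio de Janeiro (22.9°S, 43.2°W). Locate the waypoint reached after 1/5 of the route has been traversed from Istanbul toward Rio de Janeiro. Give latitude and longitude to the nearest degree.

The haversine formula gives a central angle δ ≈ 1.614 rad (92.5°) between the endpoints.
Interpolate at f = 1/5 with slerp weights a = sin((1−f)δ)/sin δ ≈ 0.962, b = sin(fδ)/sin δ ≈ 0.317.
p = a·p₁ + b·p₂ ≈ (0.848, 0.152, 0.508); φ = arcsin(p_z) ≈ 30.50°, λ = atan2(p_y, p_x) ≈ 10.15°.

≈ (31°N, 10°E)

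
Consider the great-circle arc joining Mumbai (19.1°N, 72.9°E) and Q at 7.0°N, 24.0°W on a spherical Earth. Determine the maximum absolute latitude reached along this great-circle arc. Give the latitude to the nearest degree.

The great circle lies in the plane with unit normal n̂ = (p₁ × p₂)/|p₁ × p₂|.
Here n̂_z ≈ -0.934; the vertex latitude is φ_max = arccos|n̂_z| ≈ 21.0°.

≈ 21°N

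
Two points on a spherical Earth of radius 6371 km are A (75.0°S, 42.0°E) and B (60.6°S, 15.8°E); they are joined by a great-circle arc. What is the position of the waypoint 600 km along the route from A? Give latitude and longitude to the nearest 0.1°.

Write both endpoints as unit vectors p₁, p₂ with components (cos φ cos λ, cos φ sin λ, sin φ).
The central angle between the endpoints is δ = arccos(p₁·p₂) ≈ 0.299 rad (17.2°). The total great-circle distance is δ·R ≈ 0.299 × 6371 ≈ 1907 km, so the target fraction is f = 600/1907 ≈ 0.315.
Interpolate at f ≈ 0.315 with slerp weights a = sin((1−f)δ)/sin δ ≈ 0.691, b = sin(fδ)/sin δ ≈ 0.319.
p = a·p₁ + b·p₂ ≈ (0.284, 0.162, -0.945); φ = arcsin(p_z) ≈ -70.93°, λ = atan2(p_y, p_x) ≈ 29.79°.

≈ (70.9°S, 29.8°E)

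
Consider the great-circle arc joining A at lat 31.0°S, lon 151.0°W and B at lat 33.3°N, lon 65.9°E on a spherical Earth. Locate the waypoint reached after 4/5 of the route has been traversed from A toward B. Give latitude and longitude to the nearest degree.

≈ lat 26°N, lon 99°E

Write both endpoints as unit vectors p₁, p₂ with components (cos φ cos λ, cos φ sin λ, sin φ).
The central angle between the endpoints is δ = arccos(p₁·p₂) ≈ 2.598 rad (148.8°).
Interpolate at f = 4/5 with slerp weights a = sin((1−f)δ)/sin δ ≈ 0.959, b = sin(fδ)/sin δ ≈ 1.689.
p = a·p₁ + b·p₂ ≈ (-0.143, 0.890, 0.433); φ = arcsin(p_z) ≈ 25.67°, λ = atan2(p_y, p_x) ≈ 99.12°.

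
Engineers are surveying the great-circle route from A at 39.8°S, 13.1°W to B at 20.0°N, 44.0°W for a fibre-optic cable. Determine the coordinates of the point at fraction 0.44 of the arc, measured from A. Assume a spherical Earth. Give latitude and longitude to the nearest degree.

≈ 14°S, 28°W

Write both endpoints as unit vectors p₁, p₂ with components (cos φ cos λ, cos φ sin λ, sin φ).
The central angle between the endpoints is δ = arccos(p₁·p₂) ≈ 1.159 rad (66.4°).
Interpolate at f = 0.44 with slerp weights a = sin((1−f)δ)/sin δ ≈ 0.659, b = sin(fδ)/sin δ ≈ 0.533.
p = a·p₁ + b·p₂ ≈ (0.854, -0.463, -0.240); φ = arcsin(p_z) ≈ -13.89°, λ = atan2(p_y, p_x) ≈ -28.45°.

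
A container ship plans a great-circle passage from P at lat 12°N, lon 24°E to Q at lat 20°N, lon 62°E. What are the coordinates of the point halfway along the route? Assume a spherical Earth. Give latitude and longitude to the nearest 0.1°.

Convert each endpoint to a unit vector on the sphere (x = cos φ cos λ, y = cos φ sin λ, z = sin φ).
The central angle between the endpoints is δ = arccos(p₁·p₂) ≈ 0.651 rad (37.3°).
Interpolate at f = 1/2 with slerp weights a = sin((1−f)δ)/sin δ ≈ 0.528, b = sin(fδ)/sin δ ≈ 0.528.
p = a·p₁ + b·p₂ ≈ (0.704, 0.648, 0.290); φ = arcsin(p_z) ≈ 16.87°, λ = atan2(p_y, p_x) ≈ 42.60°.

≈ lat 16.9°N, lon 42.6°E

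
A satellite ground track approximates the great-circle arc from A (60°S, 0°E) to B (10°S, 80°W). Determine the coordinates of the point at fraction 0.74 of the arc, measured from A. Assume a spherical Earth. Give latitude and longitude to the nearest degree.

≈ (27°S, 69°W)

Convert each endpoint to a unit vector on the sphere (x = cos φ cos λ, y = cos φ sin λ, z = sin φ).
The central angle between the endpoints is δ = arccos(p₁·p₂) ≈ 1.333 rad (76.4°).
Interpolate at f = 0.74 with slerp weights a = sin((1−f)δ)/sin δ ≈ 0.349, b = sin(fδ)/sin δ ≈ 0.858.
p = a·p₁ + b·p₂ ≈ (0.321, -0.832, -0.452); φ = arcsin(p_z) ≈ -26.85°, λ = atan2(p_y, p_x) ≈ -68.88°.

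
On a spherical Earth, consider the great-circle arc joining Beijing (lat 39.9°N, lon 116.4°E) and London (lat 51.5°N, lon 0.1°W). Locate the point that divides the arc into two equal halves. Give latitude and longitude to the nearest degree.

≈ lat 62°N, lon 68°E

Write both endpoints as unit vectors p₁, p₂ with components (cos φ cos λ, cos φ sin λ, sin φ).
The central angle between the endpoints is δ = arccos(p₁·p₂) ≈ 1.278 rad (73.2°).
Interpolate at f = 1/2 with slerp weights a = sin((1−f)δ)/sin δ ≈ 0.623, b = sin(fδ)/sin δ ≈ 0.623.
p = a·p₁ + b·p₂ ≈ (0.175, 0.427, 0.887); φ = arcsin(p_z) ≈ 62.49°, λ = atan2(p_y, p_x) ≈ 67.70°.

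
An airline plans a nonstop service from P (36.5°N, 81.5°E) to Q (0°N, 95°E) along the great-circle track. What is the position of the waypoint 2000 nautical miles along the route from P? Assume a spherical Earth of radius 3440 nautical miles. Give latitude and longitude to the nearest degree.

Convert each endpoint to a unit vector on the sphere (x = cos φ cos λ, y = cos φ sin λ, z = sin φ).
The central angle between the endpoints is δ = arccos(p₁·p₂) ≈ 0.673 rad (38.6°). The total great-circle distance is δ·R ≈ 0.673 × 3440 ≈ 2317 nmi, so the target fraction is f = 2000/2317 ≈ 0.863.
Interpolate at f ≈ 0.863 with slerp weights a = sin((1−f)δ)/sin δ ≈ 0.147, b = sin(fδ)/sin δ ≈ 0.881.
p = a·p₁ + b·p₂ ≈ (-0.059, 0.994, 0.088); φ = arcsin(p_z) ≈ 5.03°, λ = atan2(p_y, p_x) ≈ 93.41°.

≈ (5°N, 93°E)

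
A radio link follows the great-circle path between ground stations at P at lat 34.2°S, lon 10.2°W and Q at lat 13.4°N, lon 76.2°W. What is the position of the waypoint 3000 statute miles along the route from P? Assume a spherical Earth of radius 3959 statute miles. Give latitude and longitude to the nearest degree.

≈ lat 10°S, lon 49°W

Convert each endpoint to a unit vector on the sphere (x = cos φ cos λ, y = cos φ sin λ, z = sin φ).
The central angle between the endpoints is δ = arccos(p₁·p₂) ≈ 1.373 rad (78.6°). The total great-circle distance is δ·R ≈ 1.373 × 3959 ≈ 5434 mi, so the target fraction is f = 3000/5434 ≈ 0.552.
Interpolate at f ≈ 0.552 with slerp weights a = sin((1−f)δ)/sin δ ≈ 0.588, b = sin(fδ)/sin δ ≈ 0.701.
p = a·p₁ + b·p₂ ≈ (0.642, -0.748, -0.168); φ = arcsin(p_z) ≈ -9.68°, λ = atan2(p_y, p_x) ≈ -49.40°.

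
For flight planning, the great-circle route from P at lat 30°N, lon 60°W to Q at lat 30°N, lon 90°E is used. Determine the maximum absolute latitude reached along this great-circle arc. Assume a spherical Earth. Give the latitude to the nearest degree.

The great circle lies in the plane with unit normal n̂ = (p₁ × p₂)/|p₁ × p₂|.
Here n̂_z ≈ +0.409; the vertex latitude is φ_max = arccos|n̂_z| ≈ 65.9°.
Check via Clairaut: cos φ_max = |cos φ₁| · sin C = cos(30.0°)·sin(28.2°) ≈ 0.409, again giving ≈ 65.9°.

≈ 66°N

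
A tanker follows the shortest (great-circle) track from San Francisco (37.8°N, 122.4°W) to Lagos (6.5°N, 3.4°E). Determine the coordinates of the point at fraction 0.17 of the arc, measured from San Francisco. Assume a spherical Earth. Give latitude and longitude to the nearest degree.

≈ (45°N, 98°W)

Convert each endpoint to a unit vector on the sphere (x = cos φ cos λ, y = cos φ sin λ, z = sin φ).
The central angle between the endpoints is δ = arccos(p₁·p₂) ≈ 1.971 rad (112.9°).
Interpolate at f = 0.17 with slerp weights a = sin((1−f)δ)/sin δ ≈ 1.084, b = sin(fδ)/sin δ ≈ 0.357.
p = a·p₁ + b·p₂ ≈ (-0.105, -0.702, 0.705); φ = arcsin(p_z) ≈ 44.80°, λ = atan2(p_y, p_x) ≈ -98.47°.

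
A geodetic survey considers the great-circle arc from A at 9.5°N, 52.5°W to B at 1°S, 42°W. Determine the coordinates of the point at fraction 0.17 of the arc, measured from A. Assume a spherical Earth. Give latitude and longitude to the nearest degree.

≈ 8°N, 51°W

Convert each endpoint to a unit vector on the sphere (x = cos φ cos λ, y = cos φ sin λ, z = sin φ).
The central angle between the endpoints is δ = arccos(p₁·p₂) ≈ 0.259 rad (14.8°).
Interpolate at f = 0.17 with slerp weights a = sin((1−f)δ)/sin δ ≈ 0.833, b = sin(fδ)/sin δ ≈ 0.172.
p = a·p₁ + b·p₂ ≈ (0.628, -0.767, 0.134); φ = arcsin(p_z) ≈ 7.73°, λ = atan2(p_y, p_x) ≈ -50.69°.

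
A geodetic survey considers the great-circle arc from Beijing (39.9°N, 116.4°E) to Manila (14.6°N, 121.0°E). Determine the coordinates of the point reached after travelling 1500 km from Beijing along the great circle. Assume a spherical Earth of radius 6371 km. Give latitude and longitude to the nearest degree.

Write both endpoints as unit vectors p₁, p₂ with components (cos φ cos λ, cos φ sin λ, sin φ).
The central angle between the endpoints is δ = arccos(p₁·p₂) ≈ 0.447 rad (25.6°). The total great-circle distance is δ·R ≈ 0.447 × 6371 ≈ 2849 km, so the target fraction is f = 1500/2849 ≈ 0.527.
Interpolate at f ≈ 0.527 with slerp weights a = sin((1−f)δ)/sin δ ≈ 0.486, b = sin(fδ)/sin δ ≈ 0.540.
p = a·p₁ + b·p₂ ≈ (-0.435, 0.781, 0.448); φ = arcsin(p_z) ≈ 26.60°, λ = atan2(p_y, p_x) ≈ 119.08°.

≈ (27°N, 119°E)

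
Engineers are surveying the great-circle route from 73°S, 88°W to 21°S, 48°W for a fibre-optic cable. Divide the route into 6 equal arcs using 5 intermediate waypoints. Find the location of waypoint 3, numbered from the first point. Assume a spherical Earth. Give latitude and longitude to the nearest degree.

Convert each endpoint to a unit vector on the sphere (x = cos φ cos λ, y = cos φ sin λ, z = sin φ).
The central angle between the endpoints is δ = arccos(p₁·p₂) ≈ 0.986 rad (56.5°).
Interpolate at f = 3/6 with slerp weights a = sin((1−f)δ)/sin δ ≈ 0.568, b = sin(fδ)/sin δ ≈ 0.568.
p = a·p₁ + b·p₂ ≈ (0.360, -0.560, -0.746); φ = arcsin(p_z) ≈ -48.27°, λ = atan2(p_y, p_x) ≈ -57.22°.

≈ 48°S, 57°W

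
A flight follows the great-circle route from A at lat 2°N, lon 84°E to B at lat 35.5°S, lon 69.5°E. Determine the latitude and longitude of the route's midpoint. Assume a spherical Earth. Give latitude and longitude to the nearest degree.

Write both endpoints as unit vectors p₁, p₂ with components (cos φ cos λ, cos φ sin λ, sin φ).
The central angle between the endpoints is δ = arccos(p₁·p₂) ≈ 0.696 rad (39.9°).
Interpolate at f = 1/2 with slerp weights a = sin((1−f)δ)/sin δ ≈ 0.532, b = sin(fδ)/sin δ ≈ 0.532.
p = a·p₁ + b·p₂ ≈ (0.207, 0.934, -0.290); φ = arcsin(p_z) ≈ -16.88°, λ = atan2(p_y, p_x) ≈ 77.49°.

≈ lat 17°S, lon 77°E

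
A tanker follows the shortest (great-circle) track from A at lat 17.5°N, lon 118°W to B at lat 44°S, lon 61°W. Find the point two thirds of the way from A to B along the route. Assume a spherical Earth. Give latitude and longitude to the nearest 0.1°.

Convert each endpoint to a unit vector on the sphere (x = cos φ cos λ, y = cos φ sin λ, z = sin φ).
The central angle between the endpoints is δ = arccos(p₁·p₂) ≈ 1.405 rad (80.5°).
Interpolate at f = 2/3 with slerp weights a = sin((1−f)δ)/sin δ ≈ 0.458, b = sin(fδ)/sin δ ≈ 0.817.
p = a·p₁ + b·p₂ ≈ (0.080, -0.899, -0.430); φ = arcsin(p_z) ≈ -25.45°, λ = atan2(p_y, p_x) ≈ -84.92°.

≈ lat 25.5°S, lon 84.9°W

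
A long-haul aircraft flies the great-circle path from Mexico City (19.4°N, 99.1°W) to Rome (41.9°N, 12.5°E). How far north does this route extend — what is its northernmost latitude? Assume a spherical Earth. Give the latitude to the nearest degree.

The great circle lies in the plane with unit normal n̂ = (p₁ × p₂)/|p₁ × p₂|.
Here n̂_z ≈ +0.653; the vertex latitude is φ_max = arccos|n̂_z| ≈ 49.2°.
Check via Clairaut: cos φ_max = |cos φ₁| · sin C = cos(19.4°)·sin(43.8°) ≈ 0.653, again giving ≈ 49.2°.

≈ 49°N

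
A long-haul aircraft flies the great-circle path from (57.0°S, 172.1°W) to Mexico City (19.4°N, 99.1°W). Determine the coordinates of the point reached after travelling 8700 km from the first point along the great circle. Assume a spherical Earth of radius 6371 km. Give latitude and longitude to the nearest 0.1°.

The haversine formula gives a central angle δ ≈ 1.700 rad (97.4°) between the endpoints. The total great-circle distance is δ·R ≈ 1.700 × 6371 ≈ 10828 km, so the target fraction is f = 8700/10828 ≈ 0.803.
Interpolate at f ≈ 0.803 with slerp weights a = sin((1−f)δ)/sin δ ≈ 0.331, b = sin(fδ)/sin δ ≈ 0.987.
p = a·p₁ + b·p₂ ≈ (-0.326, -0.944, 0.051); φ = arcsin(p_z) ≈ 2.91°, λ = atan2(p_y, p_x) ≈ -109.03°.

≈ (2.9°N, 109.0°W)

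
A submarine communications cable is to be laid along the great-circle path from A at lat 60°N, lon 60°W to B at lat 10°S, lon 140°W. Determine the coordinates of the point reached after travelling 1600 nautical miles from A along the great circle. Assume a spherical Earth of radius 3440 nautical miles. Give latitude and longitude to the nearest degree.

≈ lat 46°N, lon 99°W

From cos δ = sin φ₁ sin φ₂ + cos φ₁ cos φ₂ cos Δλ, the central angle is δ ≈ 1.636 rad (93.7°). The total great-circle distance is δ·R ≈ 1.636 × 3440 ≈ 5627 nmi, so the target fraction is f = 1600/5627 ≈ 0.284.
Interpolate at f ≈ 0.284 with slerp weights a = sin((1−f)δ)/sin δ ≈ 0.923, b = sin(fδ)/sin δ ≈ 0.449.
p = a·p₁ + b·p₂ ≈ (-0.108, -0.684, 0.721); φ = arcsin(p_z) ≈ 46.16°, λ = atan2(p_y, p_x) ≈ -99.00°.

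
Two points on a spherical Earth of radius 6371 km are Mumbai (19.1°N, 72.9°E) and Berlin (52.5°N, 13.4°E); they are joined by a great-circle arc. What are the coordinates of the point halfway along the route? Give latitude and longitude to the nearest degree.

≈ (40°N, 50°E)

From cos δ = sin φ₁ sin φ₂ + cos φ₁ cos φ₂ cos Δλ, the central angle is δ ≈ 0.987 rad (56.5°).
Interpolate at f = 1/2 with slerp weights a = sin((1−f)δ)/sin δ ≈ 0.568, b = sin(fδ)/sin δ ≈ 0.568.
p = a·p₁ + b·p₂ ≈ (0.494, 0.593, 0.636); φ = arcsin(p_z) ≈ 39.50°, λ = atan2(p_y, p_x) ≈ 50.20°.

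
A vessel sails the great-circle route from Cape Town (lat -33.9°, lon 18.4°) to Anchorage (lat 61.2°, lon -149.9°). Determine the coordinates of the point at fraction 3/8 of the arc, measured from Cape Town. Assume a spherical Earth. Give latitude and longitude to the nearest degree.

Write both endpoints as unit vectors p₁, p₂ with components (cos φ cos λ, cos φ sin λ, sin φ).
The central angle between the endpoints is δ = arccos(p₁·p₂) ≈ 2.647 rad (151.7°).
Interpolate at f = 3/8 with slerp weights a = sin((1−f)δ)/sin δ ≈ 2.101, b = sin(fδ)/sin δ ≈ 1.765.
p = a·p₁ + b·p₂ ≈ (0.919, 0.124, 0.376); φ = arcsin(p_z) ≈ 22.06°, λ = atan2(p_y, p_x) ≈ 7.68°.

≈ lat 22°, lon 8°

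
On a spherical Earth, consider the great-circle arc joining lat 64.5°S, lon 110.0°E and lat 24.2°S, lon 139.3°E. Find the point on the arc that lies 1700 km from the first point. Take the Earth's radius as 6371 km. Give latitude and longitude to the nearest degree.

Write both endpoints as unit vectors p₁, p₂ with components (cos φ cos λ, cos φ sin λ, sin φ).
The central angle between the endpoints is δ = arccos(p₁·p₂) ≈ 0.778 rad (44.6°). The total great-circle distance is δ·R ≈ 0.778 × 6371 ≈ 4956 km, so the target fraction is f = 1700/4956 ≈ 0.343.
Interpolate at f ≈ 0.343 with slerp weights a = sin((1−f)δ)/sin δ ≈ 0.697, b = sin(fδ)/sin δ ≈ 0.376.
p = a·p₁ + b·p₂ ≈ (-0.362, 0.505, -0.783); φ = arcsin(p_z) ≈ -51.54°, λ = atan2(p_y, p_x) ≈ 125.64°.

≈ lat 52°S, lon 126°E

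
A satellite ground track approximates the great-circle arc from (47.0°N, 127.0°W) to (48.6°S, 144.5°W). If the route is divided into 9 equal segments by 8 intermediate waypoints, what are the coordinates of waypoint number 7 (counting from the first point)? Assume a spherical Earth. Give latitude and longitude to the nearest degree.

Write both endpoints as unit vectors p₁, p₂ with components (cos φ cos λ, cos φ sin λ, sin φ).
The central angle between the endpoints is δ = arccos(p₁·p₂) ≈ 1.690 rad (96.8°).
Interpolate at f = 7/9 with slerp weights a = sin((1−f)δ)/sin δ ≈ 0.369, b = sin(fδ)/sin δ ≈ 0.974.
p = a·p₁ + b·p₂ ≈ (-0.676, -0.575, -0.461); φ = arcsin(p_z) ≈ -27.43°, λ = atan2(p_y, p_x) ≈ -139.61°.

≈ (27°S, 140°W)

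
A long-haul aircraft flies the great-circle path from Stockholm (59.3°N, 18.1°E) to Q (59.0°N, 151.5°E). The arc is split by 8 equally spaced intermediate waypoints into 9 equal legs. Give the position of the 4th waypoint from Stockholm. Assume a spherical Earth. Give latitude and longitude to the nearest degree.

≈ (76°N, 72°E)

Write both endpoints as unit vectors p₁, p₂ with components (cos φ cos λ, cos φ sin λ, sin φ).
The central angle between the endpoints is δ = arccos(p₁·p₂) ≈ 0.981 rad (56.2°).
Interpolate at f = 4/9 with slerp weights a = sin((1−f)δ)/sin δ ≈ 0.624, b = sin(fδ)/sin δ ≈ 0.508.
p = a·p₁ + b·p₂ ≈ (0.073, 0.224, 0.972); φ = arcsin(p_z) ≈ 76.39°, λ = atan2(p_y, p_x) ≈ 72.00°.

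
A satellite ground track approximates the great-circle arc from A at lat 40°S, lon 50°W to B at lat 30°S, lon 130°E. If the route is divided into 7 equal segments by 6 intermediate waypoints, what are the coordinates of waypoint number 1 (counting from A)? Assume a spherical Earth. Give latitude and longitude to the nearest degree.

≈ lat 56°S, lon 50°W

Convert each endpoint to a unit vector on the sphere (x = cos φ cos λ, y = cos φ sin λ, z = sin φ).
The central angle between the endpoints is δ = arccos(p₁·p₂) ≈ 1.920 rad (110.0°).
Interpolate at f = 1/7 with slerp weights a = sin((1−f)δ)/sin δ ≈ 1.061, b = sin(fδ)/sin δ ≈ 0.288.
p = a·p₁ + b·p₂ ≈ (0.362, -0.432, -0.826); φ = arcsin(p_z) ≈ -55.71°, λ = atan2(p_y, p_x) ≈ -50.00°.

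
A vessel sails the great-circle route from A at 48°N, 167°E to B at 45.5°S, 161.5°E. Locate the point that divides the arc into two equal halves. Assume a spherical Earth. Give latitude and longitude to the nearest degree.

Write both endpoints as unit vectors p₁, p₂ with components (cos φ cos λ, cos φ sin λ, sin φ).
The central angle between the endpoints is δ = arccos(p₁·p₂) ≈ 1.634 rad (93.6°).
Interpolate at f = 1/2 with slerp weights a = sin((1−f)δ)/sin δ ≈ 0.731, b = sin(fδ)/sin δ ≈ 0.731.
p = a·p₁ + b·p₂ ≈ (-0.962, 0.272, 0.022); φ = arcsin(p_z) ≈ 1.25°, λ = atan2(p_y, p_x) ≈ 164.19°.

≈ 1°N, 164°E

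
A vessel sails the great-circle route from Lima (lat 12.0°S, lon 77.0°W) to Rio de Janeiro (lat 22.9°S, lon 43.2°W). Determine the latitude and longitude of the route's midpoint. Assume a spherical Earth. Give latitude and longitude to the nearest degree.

Convert each endpoint to a unit vector on the sphere (x = cos φ cos λ, y = cos φ sin λ, z = sin φ).
The central angle between the endpoints is δ = arccos(p₁·p₂) ≈ 0.592 rad (33.9°).
Interpolate at f = 1/2 with slerp weights a = sin((1−f)δ)/sin δ ≈ 0.523, b = sin(fδ)/sin δ ≈ 0.523.
p = a·p₁ + b·p₂ ≈ (0.466, -0.828, -0.312); φ = arcsin(p_z) ≈ -18.19°, λ = atan2(p_y, p_x) ≈ -60.62°.

≈ lat 18°S, lon 61°W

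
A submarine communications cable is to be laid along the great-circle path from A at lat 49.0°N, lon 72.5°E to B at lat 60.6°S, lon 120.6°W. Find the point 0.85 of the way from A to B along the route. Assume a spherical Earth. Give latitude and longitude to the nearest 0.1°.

From cos δ = sin φ₁ sin φ₂ + cos φ₁ cos φ₂ cos Δλ, the central angle is δ ≈ 2.901 rad (166.2°).
Interpolate at f = 0.85 with slerp weights a = sin((1−f)δ)/sin δ ≈ 1.769, b = sin(fδ)/sin δ ≈ 2.625.
p = a·p₁ + b·p₂ ≈ (-0.307, -0.002, -0.952); φ = arcsin(p_z) ≈ -72.12°, λ = atan2(p_y, p_x) ≈ -179.58°.

≈ lat 72.1°S, lon 179.6°W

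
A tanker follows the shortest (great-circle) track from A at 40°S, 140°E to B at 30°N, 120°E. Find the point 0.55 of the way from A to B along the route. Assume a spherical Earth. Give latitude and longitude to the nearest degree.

≈ 2°S, 129°E

The haversine formula gives a central angle δ ≈ 1.264 rad (72.4°) between the endpoints.
Interpolate at f = 0.55 with slerp weights a = sin((1−f)δ)/sin δ ≈ 0.565, b = sin(fδ)/sin δ ≈ 0.672.
p = a·p₁ + b·p₂ ≈ (-0.623, 0.782, -0.027); φ = arcsin(p_z) ≈ -1.56°, λ = atan2(p_y, p_x) ≈ 128.52°.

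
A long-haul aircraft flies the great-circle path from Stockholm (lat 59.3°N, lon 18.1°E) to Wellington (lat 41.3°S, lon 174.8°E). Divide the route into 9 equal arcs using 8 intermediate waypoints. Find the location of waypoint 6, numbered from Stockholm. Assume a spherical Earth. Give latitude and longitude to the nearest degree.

Write both endpoints as unit vectors p₁, p₂ with components (cos φ cos λ, cos φ sin λ, sin φ).
The central angle between the endpoints is δ = arccos(p₁·p₂) ≈ 2.738 rad (156.9°).
Interpolate at f = 6/9 with slerp weights a = sin((1−f)δ)/sin δ ≈ 2.016, b = sin(fδ)/sin δ ≈ 2.466.
p = a·p₁ + b·p₂ ≈ (-0.867, 0.488, 0.106); φ = arcsin(p_z) ≈ 6.09°, λ = atan2(p_y, p_x) ≈ 150.63°.

≈ lat 6°N, lon 151°E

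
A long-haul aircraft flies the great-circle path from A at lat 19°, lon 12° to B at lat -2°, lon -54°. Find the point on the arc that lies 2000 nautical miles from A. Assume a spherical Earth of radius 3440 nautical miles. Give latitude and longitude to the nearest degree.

The haversine formula gives a central angle δ ≈ 1.189 rad (68.1°) between the endpoints. The total great-circle distance is δ·R ≈ 1.189 × 3440 ≈ 4089 nmi, so the target fraction is f = 2000/4089 ≈ 0.489.
Interpolate at f ≈ 0.489 with slerp weights a = sin((1−f)δ)/sin δ ≈ 0.615, b = sin(fδ)/sin δ ≈ 0.592.
p = a·p₁ + b·p₂ ≈ (0.916, -0.358, 0.180); φ = arcsin(p_z) ≈ 10.34°, λ = atan2(p_y, p_x) ≈ -21.32°.

≈ lat 10°, lon -21°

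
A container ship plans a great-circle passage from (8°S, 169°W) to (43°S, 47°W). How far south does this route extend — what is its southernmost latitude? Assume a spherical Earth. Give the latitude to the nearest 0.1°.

The great circle lies in the plane with unit normal n̂ = (p₁ × p₂)/|p₁ × p₂|.
Here n̂_z ≈ +0.642; the vertex latitude is φ_max = arccos|n̂_z| ≈ 50.1°.
Check via Clairaut: cos φ_max = |cos φ₁| · sin C = cos(8.0°)·sin(139.6°) ≈ 0.642, again giving ≈ 50.1°.

≈ 50.1°S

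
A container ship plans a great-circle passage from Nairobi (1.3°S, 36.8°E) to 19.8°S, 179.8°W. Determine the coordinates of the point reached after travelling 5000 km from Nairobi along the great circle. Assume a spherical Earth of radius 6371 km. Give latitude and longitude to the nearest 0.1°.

Write both endpoints as unit vectors p₁, p₂ with components (cos φ cos λ, cos φ sin λ, sin φ).
The central angle between the endpoints is δ = arccos(p₁·p₂) ≈ 2.415 rad (138.4°). The total great-circle distance is δ·R ≈ 2.415 × 6371 ≈ 15386 km, so the target fraction is f = 5000/15386 ≈ 0.325.
Interpolate at f ≈ 0.325 with slerp weights a = sin((1−f)δ)/sin δ ≈ 1.503, b = sin(fδ)/sin δ ≈ 1.064.
p = a·p₁ + b·p₂ ≈ (0.202, 0.896, -0.394); φ = arcsin(p_z) ≈ -23.23°, λ = atan2(p_y, p_x) ≈ 77.30°.

≈ 23.2°S, 77.3°E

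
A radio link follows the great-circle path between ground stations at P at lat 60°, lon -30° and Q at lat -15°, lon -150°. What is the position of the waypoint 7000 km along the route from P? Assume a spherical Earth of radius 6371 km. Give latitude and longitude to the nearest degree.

≈ lat 33°, lon -122°

Convert each endpoint to a unit vector on the sphere (x = cos φ cos λ, y = cos φ sin λ, z = sin φ).
The central angle between the endpoints is δ = arccos(p₁·p₂) ≈ 2.055 rad (117.8°). The total great-circle distance is δ·R ≈ 2.055 × 6371 ≈ 13093 km, so the target fraction is f = 7000/13093 ≈ 0.535.
Interpolate at f ≈ 0.535 with slerp weights a = sin((1−f)δ)/sin δ ≈ 0.923, b = sin(fδ)/sin δ ≈ 1.006.
p = a·p₁ + b·p₂ ≈ (-0.442, -0.717, 0.539); φ = arcsin(p_z) ≈ 32.63°, λ = atan2(p_y, p_x) ≈ -121.66°.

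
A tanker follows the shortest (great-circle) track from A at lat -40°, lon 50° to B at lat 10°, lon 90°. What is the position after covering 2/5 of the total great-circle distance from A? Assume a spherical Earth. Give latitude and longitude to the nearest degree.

≈ lat -21°, lon 69°

The haversine formula gives a central angle δ ≈ 1.086 rad (62.2°) between the endpoints.
Interpolate at f = 2/5 with slerp weights a = sin((1−f)δ)/sin δ ≈ 0.685, b = sin(fδ)/sin δ ≈ 0.476.
p = a·p₁ + b·p₂ ≈ (0.337, 0.871, -0.358); φ = arcsin(p_z) ≈ -20.98°, λ = atan2(p_y, p_x) ≈ 68.81°.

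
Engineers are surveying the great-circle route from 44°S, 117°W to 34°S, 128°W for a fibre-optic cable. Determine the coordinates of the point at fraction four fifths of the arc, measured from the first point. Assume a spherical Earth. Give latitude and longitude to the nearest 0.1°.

From cos δ = sin φ₁ sin φ₂ + cos φ₁ cos φ₂ cos Δλ, the central angle is δ ≈ 0.229 rad (13.1°).
Interpolate at f = 4/5 with slerp weights a = sin((1−f)δ)/sin δ ≈ 0.202, b = sin(fδ)/sin δ ≈ 0.803.
p = a·p₁ + b·p₂ ≈ (-0.475, -0.654, -0.589); φ = arcsin(p_z) ≈ -36.08°, λ = atan2(p_y, p_x) ≈ -126.04°.

≈ 36.1°S, 126.0°W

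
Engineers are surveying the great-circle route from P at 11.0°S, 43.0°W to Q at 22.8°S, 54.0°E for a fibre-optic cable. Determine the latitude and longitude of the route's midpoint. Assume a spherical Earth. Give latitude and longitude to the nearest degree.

≈ 25°S, 3°E

Convert each endpoint to a unit vector on the sphere (x = cos φ cos λ, y = cos φ sin λ, z = sin φ).
The central angle between the endpoints is δ = arccos(p₁·p₂) ≈ 1.607 rad (92.1°).
Interpolate at f = 1/2 with slerp weights a = sin((1−f)δ)/sin δ ≈ 0.720, b = sin(fδ)/sin δ ≈ 0.720.
p = a·p₁ + b·p₂ ≈ (0.907, 0.055, -0.417); φ = arcsin(p_z) ≈ -24.62°, λ = atan2(p_y, p_x) ≈ 3.47°.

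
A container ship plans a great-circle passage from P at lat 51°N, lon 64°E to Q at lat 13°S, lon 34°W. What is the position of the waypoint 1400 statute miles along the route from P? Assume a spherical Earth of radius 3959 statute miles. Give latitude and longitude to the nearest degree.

≈ lat 46°N, lon 34°E

Write both endpoints as unit vectors p₁, p₂ with components (cos φ cos λ, cos φ sin λ, sin φ).
The central angle between the endpoints is δ = arccos(p₁·p₂) ≈ 1.834 rad (105.1°). The total great-circle distance is δ·R ≈ 1.834 × 3959 ≈ 7261 mi, so the target fraction is f = 1400/7261 ≈ 0.193.
Interpolate at f ≈ 0.193 with slerp weights a = sin((1−f)δ)/sin δ ≈ 1.031, b = sin(fδ)/sin δ ≈ 0.359.
p = a·p₁ + b·p₂ ≈ (0.574, 0.388, 0.721); φ = arcsin(p_z) ≈ 46.13°, λ = atan2(p_y, p_x) ≈ 34.04°.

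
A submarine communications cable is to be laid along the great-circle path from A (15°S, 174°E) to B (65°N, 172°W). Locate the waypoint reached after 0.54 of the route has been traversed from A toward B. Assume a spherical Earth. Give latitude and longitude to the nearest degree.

≈ (28°N, 179°E)

Write both endpoints as unit vectors p₁, p₂ with components (cos φ cos λ, cos φ sin λ, sin φ).
The central angle between the endpoints is δ = arccos(p₁·p₂) ≈ 1.409 rad (80.7°).
Interpolate at f = 0.54 with slerp weights a = sin((1−f)δ)/sin δ ≈ 0.612, b = sin(fδ)/sin δ ≈ 0.699.
p = a·p₁ + b·p₂ ≈ (-0.880, 0.021, 0.475); φ = arcsin(p_z) ≈ 28.35°, λ = atan2(p_y, p_x) ≈ 178.65°.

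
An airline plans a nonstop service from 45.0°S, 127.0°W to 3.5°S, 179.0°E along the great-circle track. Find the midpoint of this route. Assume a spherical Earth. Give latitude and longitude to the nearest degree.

≈ 27°S, 159°W

Write both endpoints as unit vectors p₁, p₂ with components (cos φ cos λ, cos φ sin λ, sin φ).
The central angle between the endpoints is δ = arccos(p₁·p₂) ≈ 1.095 rad (62.7°).
Interpolate at f = 1/2 with slerp weights a = sin((1−f)δ)/sin δ ≈ 0.586, b = sin(fδ)/sin δ ≈ 0.586.
p = a·p₁ + b·p₂ ≈ (-0.834, -0.321, -0.450); φ = arcsin(p_z) ≈ -26.73°, λ = atan2(p_y, p_x) ≈ -158.97°.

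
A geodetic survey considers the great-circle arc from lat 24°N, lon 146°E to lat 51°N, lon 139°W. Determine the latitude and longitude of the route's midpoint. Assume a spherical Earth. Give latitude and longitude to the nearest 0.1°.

The haversine formula gives a central angle δ ≈ 1.087 rad (62.3°) between the endpoints.
Interpolate at f = 1/2 with slerp weights a = sin((1−f)δ)/sin δ ≈ 0.584, b = sin(fδ)/sin δ ≈ 0.584.
p = a·p₁ + b·p₂ ≈ (-0.720, 0.057, 0.692); φ = arcsin(p_z) ≈ 43.76°, λ = atan2(p_y, p_x) ≈ 175.45°.

≈ lat 43.8°N, lon 175.5°E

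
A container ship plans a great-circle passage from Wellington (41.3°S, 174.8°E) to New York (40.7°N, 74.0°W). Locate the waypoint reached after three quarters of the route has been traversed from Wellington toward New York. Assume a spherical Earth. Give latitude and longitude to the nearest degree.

≈ 22°N, 106°W

The haversine formula gives a central angle δ ≈ 2.261 rad (129.5°) between the endpoints.
Interpolate at f = 3/4 with slerp weights a = sin((1−f)δ)/sin δ ≈ 0.694, b = sin(fδ)/sin δ ≈ 1.286.
p = a·p₁ + b·p₂ ≈ (-0.251, -0.890, 0.381); φ = arcsin(p_z) ≈ 22.37°, λ = atan2(p_y, p_x) ≈ -105.72°.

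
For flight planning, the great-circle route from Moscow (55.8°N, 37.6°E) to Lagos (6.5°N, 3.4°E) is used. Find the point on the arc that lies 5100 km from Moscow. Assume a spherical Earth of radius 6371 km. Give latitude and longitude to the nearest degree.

Write both endpoints as unit vectors p₁, p₂ with components (cos φ cos λ, cos φ sin λ, sin φ).
The central angle between the endpoints is δ = arccos(p₁·p₂) ≈ 0.982 rad (56.3°). The total great-circle distance is δ·R ≈ 0.982 × 6371 ≈ 6255 km, so the target fraction is f = 5100/6255 ≈ 0.815.
Interpolate at f ≈ 0.815 with slerp weights a = sin((1−f)δ)/sin δ ≈ 0.217, b = sin(fδ)/sin δ ≈ 0.863.
p = a·p₁ + b·p₂ ≈ (0.953, 0.125, 0.277); φ = arcsin(p_z) ≈ 16.08°, λ = atan2(p_y, p_x) ≈ 7.49°.

≈ (16°N, 7°E)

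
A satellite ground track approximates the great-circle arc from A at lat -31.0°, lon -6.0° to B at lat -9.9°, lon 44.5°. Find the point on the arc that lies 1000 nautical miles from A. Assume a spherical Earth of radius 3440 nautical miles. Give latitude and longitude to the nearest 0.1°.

Write both endpoints as unit vectors p₁, p₂ with components (cos φ cos λ, cos φ sin λ, sin φ).
The central angle between the endpoints is δ = arccos(p₁·p₂) ≈ 0.895 rad (51.3°). The total great-circle distance is δ·R ≈ 0.895 × 3440 ≈ 3078 nmi, so the target fraction is f = 1000/3078 ≈ 0.325.
Interpolate at f ≈ 0.325 with slerp weights a = sin((1−f)δ)/sin δ ≈ 0.728, b = sin(fδ)/sin δ ≈ 0.367.
p = a·p₁ + b·p₂ ≈ (0.879, 0.188, -0.438); φ = arcsin(p_z) ≈ -25.99°, λ = atan2(p_y, p_x) ≈ 12.10°.

≈ lat -26.0°, lon 12.1°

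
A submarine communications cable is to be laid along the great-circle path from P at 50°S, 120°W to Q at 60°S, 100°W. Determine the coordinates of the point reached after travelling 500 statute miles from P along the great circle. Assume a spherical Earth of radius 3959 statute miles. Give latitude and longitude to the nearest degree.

≈ 55°S, 112°W

Convert each endpoint to a unit vector on the sphere (x = cos φ cos λ, y = cos φ sin λ, z = sin φ).
The central angle between the endpoints is δ = arccos(p₁·p₂) ≈ 0.264 rad (15.1°). The total great-circle distance is δ·R ≈ 0.264 × 3959 ≈ 1044 mi, so the target fraction is f = 500/1044 ≈ 0.479.
Interpolate at f ≈ 0.479 with slerp weights a = sin((1−f)δ)/sin δ ≈ 0.526, b = sin(fδ)/sin δ ≈ 0.483.
p = a·p₁ + b·p₂ ≈ (-0.211, -0.530, -0.821); φ = arcsin(p_z) ≈ -55.19°, λ = atan2(p_y, p_x) ≈ -111.68°.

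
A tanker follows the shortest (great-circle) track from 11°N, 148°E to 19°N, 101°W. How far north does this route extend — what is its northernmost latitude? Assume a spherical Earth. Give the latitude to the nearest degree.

The great circle lies in the plane with unit normal n̂ = (p₁ × p₂)/|p₁ × p₂|.
Here n̂_z ≈ +0.900; the vertex latitude is φ_max = arccos|n̂_z| ≈ 25.8°.
Check via Clairaut: cos φ_max = |cos φ₁| · sin C = cos(11.0°)·sin(66.5°) ≈ 0.900, again giving ≈ 25.8°.

≈ 26°N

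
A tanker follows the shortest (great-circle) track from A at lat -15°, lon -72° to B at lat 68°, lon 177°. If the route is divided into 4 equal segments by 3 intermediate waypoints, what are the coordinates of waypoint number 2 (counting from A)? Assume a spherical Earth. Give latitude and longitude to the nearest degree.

Write both endpoints as unit vectors p₁, p₂ with components (cos φ cos λ, cos φ sin λ, sin φ).
The central angle between the endpoints is δ = arccos(p₁·p₂) ≈ 1.949 rad (111.7°).
Interpolate at f = 2/4 with slerp weights a = sin((1−f)δ)/sin δ ≈ 0.891, b = sin(fδ)/sin δ ≈ 0.891.
p = a·p₁ + b·p₂ ≈ (-0.067, -0.801, 0.595); φ = arcsin(p_z) ≈ 36.53°, λ = atan2(p_y, p_x) ≈ -94.81°.

≈ lat 37°, lon -95°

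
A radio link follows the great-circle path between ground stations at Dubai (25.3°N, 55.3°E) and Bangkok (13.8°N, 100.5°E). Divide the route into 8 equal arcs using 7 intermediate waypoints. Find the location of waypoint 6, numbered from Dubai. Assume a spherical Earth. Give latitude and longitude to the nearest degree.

Write both endpoints as unit vectors p₁, p₂ with components (cos φ cos λ, cos φ sin λ, sin φ).
The central angle between the endpoints is δ = arccos(p₁·p₂) ≈ 0.766 rad (43.9°).
Interpolate at f = 6/8 with slerp weights a = sin((1−f)δ)/sin δ ≈ 0.275, b = sin(fδ)/sin δ ≈ 0.784.
p = a·p₁ + b·p₂ ≈ (0.003, 0.953, 0.304); φ = arcsin(p_z) ≈ 17.72°, λ = atan2(p_y, p_x) ≈ 89.84°.

≈ (18°N, 90°E)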